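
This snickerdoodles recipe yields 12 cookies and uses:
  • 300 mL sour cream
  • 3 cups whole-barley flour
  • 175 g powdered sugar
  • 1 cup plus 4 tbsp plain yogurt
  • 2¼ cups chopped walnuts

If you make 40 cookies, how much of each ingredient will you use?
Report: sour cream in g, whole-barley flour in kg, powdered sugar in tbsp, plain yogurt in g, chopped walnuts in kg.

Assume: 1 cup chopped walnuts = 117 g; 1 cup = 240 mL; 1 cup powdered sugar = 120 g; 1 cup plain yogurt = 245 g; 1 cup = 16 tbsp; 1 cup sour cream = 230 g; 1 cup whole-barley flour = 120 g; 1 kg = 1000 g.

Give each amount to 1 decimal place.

sour cream: 958.3 g; whole-barley flour: 1.2 kg; powdered sugar: 77.8 tbsp; plain yogurt: 1020.8 g; chopped walnuts: 0.9 kg

Scaling factor: 40/12 = 10/3.
sour cream: 300 mL × 10/3 ÷ 240 mL/cup × 230 g/cup ≈ 958.3 g
whole-barley flour: 3 cup × 10/3 × 120 g/cup ÷ 1000 g/kg = 1.2 kg
powdered sugar: 175 g × 10/3 ÷ 120 g/cup × 16 tbsp/cup ≈ 77.8 tbsp
plain yogurt: (1 cup + 4 tbsp = 1.25 cup) × 10/3 × 245 g/cup ≈ 1020.8 g
chopped walnuts: 2.25 cup × 10/3 × 117 g/cup ÷ 1000 g/kg ≈ 0.9 kg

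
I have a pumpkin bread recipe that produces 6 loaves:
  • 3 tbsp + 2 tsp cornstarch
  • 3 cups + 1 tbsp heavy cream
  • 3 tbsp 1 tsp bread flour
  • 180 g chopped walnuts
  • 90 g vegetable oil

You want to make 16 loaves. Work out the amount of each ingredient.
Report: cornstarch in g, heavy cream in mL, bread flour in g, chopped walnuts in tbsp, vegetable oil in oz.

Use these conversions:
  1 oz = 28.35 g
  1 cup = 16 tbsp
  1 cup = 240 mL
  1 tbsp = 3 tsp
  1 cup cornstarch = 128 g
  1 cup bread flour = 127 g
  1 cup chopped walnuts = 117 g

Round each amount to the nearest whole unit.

Scaling factor: 16/6 = 8/3.
cornstarch: (3 tbsp + 2 tsp = 11/3 tbsp) × 8/3 ÷ 16 tbsp/cup × 128 g/cup ≈ 78 g
heavy cream: (3 cup + 1 tbsp = 3.0625 cup) × 8/3 × 240 mL/cup = 1960 mL
bread flour: (3 tbsp + 1 tsp = 10/3 tbsp) × 8/3 ÷ 16 tbsp/cup × 127 g/cup ≈ 71 g
chopped walnuts: 180 g × 8/3 ÷ 117 g/cup × 16 tbsp/cup ≈ 66 tbsp
vegetable oil: 90 g × 8/3 ÷ 28.35 g/oz ≈ 8 oz

cornstarch: 78 g; heavy cream: 1960 mL; bread flour: 71 g; chopped walnuts: 66 tbsp; vegetable oil: 8 oz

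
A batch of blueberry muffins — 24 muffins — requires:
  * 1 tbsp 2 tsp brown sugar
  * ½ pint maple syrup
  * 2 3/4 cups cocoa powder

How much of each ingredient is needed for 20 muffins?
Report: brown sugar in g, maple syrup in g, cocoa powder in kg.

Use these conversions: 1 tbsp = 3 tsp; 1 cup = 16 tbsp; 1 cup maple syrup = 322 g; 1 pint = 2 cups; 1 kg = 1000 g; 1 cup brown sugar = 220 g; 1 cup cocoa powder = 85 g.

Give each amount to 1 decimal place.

Scaling factor: 20/24 = 5/6.
brown sugar: (1 tbsp + 2 tsp = 5/3 tbsp) × 5/6 ÷ 16 tbsp/cup × 220 g/cup ≈ 19.1 g
maple syrup: 0.5 pint × 5/6 × 2 cup/pint × 322 g/cup ≈ 268.3 g
cocoa powder: 2.75 cup × 5/6 × 85 g/cup ÷ 1000 g/kg ≈ 0.2 kg

brown sugar: 19.1 g; maple syrup: 268.3 g; cocoa powder: 0.2 kg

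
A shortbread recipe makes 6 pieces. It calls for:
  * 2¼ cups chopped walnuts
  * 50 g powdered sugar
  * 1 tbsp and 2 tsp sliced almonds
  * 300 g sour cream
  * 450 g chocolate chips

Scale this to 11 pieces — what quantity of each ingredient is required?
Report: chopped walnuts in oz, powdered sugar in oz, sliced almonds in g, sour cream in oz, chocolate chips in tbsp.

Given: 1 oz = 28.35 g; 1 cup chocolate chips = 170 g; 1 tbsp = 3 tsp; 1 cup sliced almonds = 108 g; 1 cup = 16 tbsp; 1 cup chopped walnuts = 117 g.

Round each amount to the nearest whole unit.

chopped walnuts: 17 oz; powdered sugar: 3 oz; sliced almonds: 21 g; sour cream: 19 oz; chocolate chips: 78 tbsp

Scaling factor: 11/6.
chopped walnuts: 2.25 cup × 11/6 × 117 g/cup ÷ 28.35 g/oz ≈ 17 oz
powdered sugar: 50 g × 11/6 ÷ 28.35 g/oz ≈ 3 oz
sliced almonds: (1 tbsp + 2 tsp = 5/3 tbsp) × 11/6 ÷ 16 tbsp/cup × 108 g/cup ≈ 21 g
sour cream: 300 g × 11/6 ÷ 28.35 g/oz ≈ 19 oz
chocolate chips: 450 g × 11/6 ÷ 170 g/cup × 16 tbsp/cup ≈ 78 tbsp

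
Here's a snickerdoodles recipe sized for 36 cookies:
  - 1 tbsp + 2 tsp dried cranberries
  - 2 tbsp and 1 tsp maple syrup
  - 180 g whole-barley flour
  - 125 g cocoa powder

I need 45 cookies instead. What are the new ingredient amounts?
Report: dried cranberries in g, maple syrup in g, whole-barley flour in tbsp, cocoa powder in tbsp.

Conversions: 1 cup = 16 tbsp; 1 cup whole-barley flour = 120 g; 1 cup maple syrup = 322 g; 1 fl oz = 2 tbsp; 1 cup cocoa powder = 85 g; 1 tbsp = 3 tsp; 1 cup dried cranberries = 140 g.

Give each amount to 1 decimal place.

dried cranberries: 18.2 g; maple syrup: 58.7 g; whole-barley flour: 30.0 tbsp; cocoa powder: 29.4 tbsp

Scaling factor: 45/36 = 5/4 = 1.25.
dried cranberries: (1 tbsp + 2 tsp = 5/3 tbsp) × 5/4 ÷ 16 tbsp/cup × 140 g/cup ≈ 18.2 g
maple syrup: (2 tbsp + 1 tsp = 7/3 tbsp) × 5/4 ÷ 16 tbsp/cup × 322 g/cup ≈ 58.7 g
whole-barley flour: 180 g × 5/4 ÷ 120 g/cup × 16 tbsp/cup = 30.0 tbsp
cocoa powder: 125 g × 5/4 ÷ 85 g/cup × 16 tbsp/cup ≈ 29.4 tbsp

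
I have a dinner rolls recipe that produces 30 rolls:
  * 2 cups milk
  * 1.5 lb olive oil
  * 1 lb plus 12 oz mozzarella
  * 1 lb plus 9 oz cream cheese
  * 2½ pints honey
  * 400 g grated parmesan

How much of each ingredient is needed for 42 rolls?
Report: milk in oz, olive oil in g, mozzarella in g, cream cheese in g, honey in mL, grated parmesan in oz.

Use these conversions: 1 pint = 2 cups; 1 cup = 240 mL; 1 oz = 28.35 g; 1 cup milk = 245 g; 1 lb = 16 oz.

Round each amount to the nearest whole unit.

Scaling factor: 42/30 = 7/5 = 1.4.
milk: 2 cup × 7/5 × 245 g/cup ÷ 28.35 g/oz ≈ 24 oz
olive oil: 1.5 lb × 7/5 × 16 oz/lb × 28.35 g/oz ≈ 953 g
mozzarella: (1 lb + 12 oz = 1.75 lb) × 7/5 × 16 oz/lb × 28.35 g/oz ≈ 1111 g
cream cheese: (1 lb + 9 oz = 1.5625 lb) × 7/5 × 16 oz/lb × 28.35 g/oz ≈ 992 g
honey: 2.5 pint × 7/5 × 2 cup/pint × 240 mL/cup = 1680 mL
grated parmesan: 400 g × 7/5 ÷ 28.35 g/oz ≈ 20 oz

milk: 24 oz; olive oil: 953 g; mozzarella: 1111 g; cream cheese: 992 g; honey: 1680 mL; grated parmesan: 20 oz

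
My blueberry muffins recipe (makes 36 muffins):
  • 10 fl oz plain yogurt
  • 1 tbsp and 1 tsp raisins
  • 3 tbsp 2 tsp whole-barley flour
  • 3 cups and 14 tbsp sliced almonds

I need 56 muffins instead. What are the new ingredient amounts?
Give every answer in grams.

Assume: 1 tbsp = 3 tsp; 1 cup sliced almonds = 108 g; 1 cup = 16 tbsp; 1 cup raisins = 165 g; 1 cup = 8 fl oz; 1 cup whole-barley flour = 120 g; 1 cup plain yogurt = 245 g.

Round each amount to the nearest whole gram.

plain yogurt: 476 g; raisins: 21 g; whole-barley flour: 43 g; sliced almonds: 651 g

Scaling factor: 56/36 = 14/9.
plain yogurt: 10 fl oz × 14/9 ÷ 8 fl oz/cup × 245 g/cup ≈ 476 g
raisins: (1 tbsp + 1 tsp = 4/3 tbsp) × 14/9 ÷ 16 tbsp/cup × 165 g/cup ≈ 21 g
whole-barley flour: (3 tbsp + 2 tsp = 11/3 tbsp) × 14/9 ÷ 16 tbsp/cup × 120 g/cup ≈ 43 g
sliced almonds: (3 cup + 14 tbsp = 3.875 cup) × 14/9 × 108 g/cup = 651 g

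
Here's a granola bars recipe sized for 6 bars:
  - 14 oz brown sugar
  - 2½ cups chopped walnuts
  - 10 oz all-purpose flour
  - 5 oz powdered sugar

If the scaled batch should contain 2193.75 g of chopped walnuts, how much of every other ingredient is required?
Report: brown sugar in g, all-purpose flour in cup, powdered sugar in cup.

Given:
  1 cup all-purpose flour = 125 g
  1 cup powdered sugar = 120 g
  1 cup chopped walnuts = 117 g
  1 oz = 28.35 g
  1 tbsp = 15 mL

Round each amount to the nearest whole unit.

The original recipe has 292.5 g of chopped walnuts, so the scaling factor is 2193.75 ÷ 292.5 = 15/2 = 7.5.
brown sugar: 14 oz × 15/2 × 28.35 g/oz ≈ 2977 g
all-purpose flour: 10 oz × 15/2 × 28.35 g/oz ÷ 125 g/cup ≈ 17 cup
powdered sugar: 5 oz × 15/2 × 28.35 g/oz ÷ 120 g/cup ≈ 9 cup

brown sugar: 2977 g; all-purpose flour: 17 cup; powdered sugar: 9 cup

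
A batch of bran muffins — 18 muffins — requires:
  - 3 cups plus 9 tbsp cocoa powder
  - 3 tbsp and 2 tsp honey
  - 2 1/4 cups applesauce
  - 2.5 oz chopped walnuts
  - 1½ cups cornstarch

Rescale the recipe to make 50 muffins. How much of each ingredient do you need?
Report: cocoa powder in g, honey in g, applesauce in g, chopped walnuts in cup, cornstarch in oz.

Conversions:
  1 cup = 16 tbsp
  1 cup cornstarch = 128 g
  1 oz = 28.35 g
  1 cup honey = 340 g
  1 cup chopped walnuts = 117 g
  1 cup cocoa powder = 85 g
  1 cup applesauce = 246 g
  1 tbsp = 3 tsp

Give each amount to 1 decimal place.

cocoa powder: 841.1 g; honey: 216.4 g; applesauce: 1537.5 g; chopped walnuts: 1.7 cup; cornstarch: 18.8 oz

Scaling factor: 50/18 = 25/9.
cocoa powder: (3 cup + 9 tbsp = 3.5625 cup) × 25/9 × 85 g/cup ≈ 841.1 g
honey: (3 tbsp + 2 tsp = 11/3 tbsp) × 25/9 ÷ 16 tbsp/cup × 340 g/cup ≈ 216.4 g
applesauce: 2.25 cup × 25/9 × 246 g/cup = 1537.5 g
chopped walnuts: 2.5 oz × 25/9 × 28.35 g/oz ÷ 117 g/cup ≈ 1.7 cup
cornstarch: 1.5 cup × 25/9 × 128 g/cup ÷ 28.35 g/oz ≈ 18.8 oz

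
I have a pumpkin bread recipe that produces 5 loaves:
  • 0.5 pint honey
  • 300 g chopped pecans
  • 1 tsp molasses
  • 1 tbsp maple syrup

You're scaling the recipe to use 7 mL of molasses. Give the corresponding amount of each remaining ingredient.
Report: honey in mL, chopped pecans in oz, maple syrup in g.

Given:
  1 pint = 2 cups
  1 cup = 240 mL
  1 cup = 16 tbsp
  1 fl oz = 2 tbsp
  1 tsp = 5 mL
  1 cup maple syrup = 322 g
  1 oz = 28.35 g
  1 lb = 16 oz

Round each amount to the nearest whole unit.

honey: 336 mL; chopped pecans: 15 oz; maple syrup: 28 g

The original recipe has 5 mL of molasses, so the scaling factor is 7 ÷ 5 = 7/5 = 1.4.
honey: 0.5 pint × 7/5 × 2 cup/pint × 240 mL/cup = 336 mL
chopped pecans: 300 g × 7/5 ÷ 28.35 g/oz ≈ 15 oz
maple syrup: 1 tbsp × 7/5 ÷ 16 tbsp/cup × 322 g/cup ≈ 28 g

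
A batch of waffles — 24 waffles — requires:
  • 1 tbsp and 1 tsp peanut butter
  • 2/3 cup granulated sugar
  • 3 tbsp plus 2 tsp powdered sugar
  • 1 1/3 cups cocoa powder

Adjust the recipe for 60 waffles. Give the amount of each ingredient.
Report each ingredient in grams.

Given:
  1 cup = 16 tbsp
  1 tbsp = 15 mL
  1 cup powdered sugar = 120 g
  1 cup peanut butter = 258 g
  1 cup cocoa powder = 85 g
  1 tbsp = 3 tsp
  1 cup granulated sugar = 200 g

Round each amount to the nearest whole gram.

Scaling factor: 60/24 = 5/2 = 2.5.
peanut butter: (1 tbsp + 1 tsp = 4/3 tbsp) × 5/2 ÷ 16 tbsp/cup × 258 g/cup ≈ 54 g
granulated sugar: 2/3 cup × 5/2 × 200 g/cup ≈ 333 g
powdered sugar: (3 tbsp + 2 tsp = 11/3 tbsp) × 5/2 ÷ 16 tbsp/cup × 120 g/cup ≈ 69 g
cocoa powder: 4/3 cup × 5/2 × 85 g/cup ≈ 283 g

peanut butter: 54 g; granulated sugar: 333 g; powdered sugar: 69 g; cocoa powder: 283 g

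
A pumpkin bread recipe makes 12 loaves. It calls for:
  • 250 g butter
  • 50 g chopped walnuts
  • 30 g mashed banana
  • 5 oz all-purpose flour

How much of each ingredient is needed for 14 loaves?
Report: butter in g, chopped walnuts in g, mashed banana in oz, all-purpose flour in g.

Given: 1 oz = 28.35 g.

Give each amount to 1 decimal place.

butter: 291.7 g; chopped walnuts: 58.3 g; mashed banana: 1.2 oz; all-purpose flour: 165.4 g

Scaling factor: 14/12 = 7/6.
butter: 250 g × 7/6 ≈ 291.7 g
chopped walnuts: 50 g × 7/6 ≈ 58.3 g
mashed banana: 30 g × 7/6 ÷ 28.35 g/oz ≈ 1.2 oz
all-purpose flour: 5 oz × 7/6 × 28.35 g/oz ≈ 165.4 g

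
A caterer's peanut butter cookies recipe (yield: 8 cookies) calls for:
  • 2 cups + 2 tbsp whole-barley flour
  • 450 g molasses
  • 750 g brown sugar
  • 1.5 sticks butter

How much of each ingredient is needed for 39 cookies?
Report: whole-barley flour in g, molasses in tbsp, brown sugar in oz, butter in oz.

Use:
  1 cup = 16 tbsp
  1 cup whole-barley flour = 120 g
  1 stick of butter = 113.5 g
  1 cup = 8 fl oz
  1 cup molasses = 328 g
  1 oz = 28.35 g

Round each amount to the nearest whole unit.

whole-barley flour: 1243 g; molasses: 107 tbsp; brown sugar: 129 oz; butter: 29 oz

Scaling factor: 39/8 = 4.875.
whole-barley flour: (2 cup + 2 tbsp = 2.125 cup) × 39/8 × 120 g/cup ≈ 1243 g
molasses: 450 g × 39/8 ÷ 328 g/cup × 16 tbsp/cup ≈ 107 tbsp
brown sugar: 750 g × 39/8 ÷ 28.35 g/oz ≈ 129 oz
butter: 1.5 stick × 39/8 × 113.5 g/stick ÷ 28.35 g/oz ≈ 29 oz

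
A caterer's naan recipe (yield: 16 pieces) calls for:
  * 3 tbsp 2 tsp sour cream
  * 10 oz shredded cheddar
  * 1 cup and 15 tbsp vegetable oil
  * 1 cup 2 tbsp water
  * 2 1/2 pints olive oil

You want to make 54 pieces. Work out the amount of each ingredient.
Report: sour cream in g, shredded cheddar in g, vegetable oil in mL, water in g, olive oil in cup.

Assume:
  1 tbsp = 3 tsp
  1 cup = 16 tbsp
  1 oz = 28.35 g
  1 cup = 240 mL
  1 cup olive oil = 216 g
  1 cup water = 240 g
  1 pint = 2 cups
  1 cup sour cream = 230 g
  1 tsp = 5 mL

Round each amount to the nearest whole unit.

sour cream: 178 g; shredded cheddar: 957 g; vegetable oil: 1569 mL; water: 911 g; olive oil: 17 cup

Scaling factor: 54/16 = 27/8 = 3.375.
sour cream: (3 tbsp + 2 tsp = 11/3 tbsp) × 27/8 ÷ 16 tbsp/cup × 230 g/cup ≈ 178 g
shredded cheddar: 10 oz × 27/8 × 28.35 g/oz ≈ 957 g
vegetable oil: (1 cup + 15 tbsp = 1.9375 cup) × 27/8 × 240 mL/cup ≈ 1569 mL
water: (1 cup + 2 tbsp = 1.125 cup) × 27/8 × 240 g/cup ≈ 911 g
olive oil: 2.5 pint × 27/8 × 2 cup/pint ≈ 17 cup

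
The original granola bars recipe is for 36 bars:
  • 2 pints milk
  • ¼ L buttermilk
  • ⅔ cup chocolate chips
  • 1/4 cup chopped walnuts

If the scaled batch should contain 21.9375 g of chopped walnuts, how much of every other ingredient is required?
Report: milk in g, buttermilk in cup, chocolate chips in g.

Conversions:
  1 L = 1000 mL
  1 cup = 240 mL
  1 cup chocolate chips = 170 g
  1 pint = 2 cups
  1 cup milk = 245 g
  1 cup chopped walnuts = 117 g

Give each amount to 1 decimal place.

milk: 735.0 g; buttermilk: 0.8 cup; chocolate chips: 85.0 g

The original recipe has 29.25 g of chopped walnuts, so the scaling factor is 21.9375 ÷ 29.25 = 3/4 = 0.75.
milk: 2 pint × 3/4 × 2 cup/pint × 245 g/cup = 735.0 g
buttermilk: 0.25 L × 3/4 × 1000 mL/L ÷ 240 mL/cup ≈ 0.8 cup
chocolate chips: 2/3 cup × 3/4 × 170 g/cup = 85.0 g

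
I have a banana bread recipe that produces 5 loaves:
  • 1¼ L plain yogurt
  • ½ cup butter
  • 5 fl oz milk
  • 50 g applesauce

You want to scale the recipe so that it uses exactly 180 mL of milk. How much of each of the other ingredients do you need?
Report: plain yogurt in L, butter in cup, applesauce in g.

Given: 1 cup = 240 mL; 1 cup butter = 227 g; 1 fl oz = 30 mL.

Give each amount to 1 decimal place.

The original recipe has 150 mL of milk, so the scaling factor is 180 ÷ 150 = 6/5 = 1.2.
plain yogurt: 1.25 L × 6/5 = 1.5 L
butter: 0.5 cup × 6/5 = 0.6 cup
applesauce: 50 g × 6/5 = 60.0 g

plain yogurt: 1.5 L; butter: 0.6 cup; applesauce: 60.0 g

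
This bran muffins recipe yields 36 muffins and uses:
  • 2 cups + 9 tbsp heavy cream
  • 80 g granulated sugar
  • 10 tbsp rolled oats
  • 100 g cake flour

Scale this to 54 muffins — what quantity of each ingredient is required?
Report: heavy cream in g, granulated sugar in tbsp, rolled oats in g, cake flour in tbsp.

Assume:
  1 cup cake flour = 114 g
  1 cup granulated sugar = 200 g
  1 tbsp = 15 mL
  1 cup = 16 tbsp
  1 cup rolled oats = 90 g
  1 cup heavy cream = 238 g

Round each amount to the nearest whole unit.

heavy cream: 915 g; granulated sugar: 10 tbsp; rolled oats: 84 g; cake flour: 21 tbsp

Scaling factor: 54/36 = 3/2 = 1.5.
heavy cream: (2 cup + 9 tbsp = 2.5625 cup) × 3/2 × 238 g/cup ≈ 915 g
granulated sugar: 80 g × 3/2 ÷ 200 g/cup × 16 tbsp/cup ≈ 10 tbsp
rolled oats: 10 tbsp × 3/2 ÷ 16 tbsp/cup × 90 g/cup ≈ 84 g
cake flour: 100 g × 3/2 ÷ 114 g/cup × 16 tbsp/cup ≈ 21 tbsp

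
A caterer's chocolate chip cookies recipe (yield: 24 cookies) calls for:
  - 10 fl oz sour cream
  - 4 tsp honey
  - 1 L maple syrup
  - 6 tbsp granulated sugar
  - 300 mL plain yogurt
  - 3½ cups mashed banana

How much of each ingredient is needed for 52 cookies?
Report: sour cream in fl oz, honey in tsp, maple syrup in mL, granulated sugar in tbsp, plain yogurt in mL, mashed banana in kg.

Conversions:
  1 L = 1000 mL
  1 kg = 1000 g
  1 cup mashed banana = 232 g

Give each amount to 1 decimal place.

Scaling factor: 52/24 = 13/6.
sour cream: 10 fl oz × 13/6 ≈ 21.7 fl oz
honey: 4 tsp × 13/6 ≈ 8.7 tsp
maple syrup: 1 L × 13/6 × 1000 mL/L ≈ 2166.7 mL
granulated sugar: 6 tbsp × 13/6 = 13.0 tbsp
plain yogurt: 300 mL × 13/6 = 650.0 mL
mashed banana: 3.5 cup × 13/6 × 232 g/cup ÷ 1000 g/kg ≈ 1.8 kg

sour cream: 21.7 fl oz; honey: 8.7 tsp; maple syrup: 2166.7 mL; granulated sugar: 13.0 tbsp; plain yogurt: 650.0 mL; mashed banana: 1.8 kg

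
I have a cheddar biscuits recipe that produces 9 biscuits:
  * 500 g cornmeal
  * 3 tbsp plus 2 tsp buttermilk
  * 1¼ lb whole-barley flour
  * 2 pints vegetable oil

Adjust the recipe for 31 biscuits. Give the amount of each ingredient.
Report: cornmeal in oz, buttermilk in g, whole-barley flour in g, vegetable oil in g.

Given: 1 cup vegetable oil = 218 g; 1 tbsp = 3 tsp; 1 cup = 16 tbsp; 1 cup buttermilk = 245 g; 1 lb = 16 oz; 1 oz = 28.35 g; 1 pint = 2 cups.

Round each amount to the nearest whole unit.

cornmeal: 61 oz; buttermilk: 193 g; whole-barley flour: 1953 g; vegetable oil: 3004 g

Scaling factor: 31/9.
cornmeal: 500 g × 31/9 ÷ 28.35 g/oz ≈ 61 oz
buttermilk: (3 tbsp + 2 tsp = 11/3 tbsp) × 31/9 ÷ 16 tbsp/cup × 245 g/cup ≈ 193 g
whole-barley flour: 1.25 lb × 31/9 × 16 oz/lb × 28.35 g/oz = 1953 g
vegetable oil: 2 pint × 31/9 × 2 cup/pint × 218 g/cup ≈ 3004 g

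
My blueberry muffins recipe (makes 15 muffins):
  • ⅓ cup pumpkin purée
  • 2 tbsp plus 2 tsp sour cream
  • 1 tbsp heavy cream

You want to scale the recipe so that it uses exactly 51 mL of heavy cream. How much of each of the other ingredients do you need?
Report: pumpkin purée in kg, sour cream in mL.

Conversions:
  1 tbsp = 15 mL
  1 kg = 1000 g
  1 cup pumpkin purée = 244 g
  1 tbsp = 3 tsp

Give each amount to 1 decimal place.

pumpkin purée: 0.3 kg; sour cream: 136.0 mL

The original recipe has 15 mL of heavy cream, so the scaling factor is 51 ÷ 15 = 17/5 = 3.4.
pumpkin purée: 1/3 cup × 17/5 × 244 g/cup ÷ 1000 g/kg ≈ 0.3 kg
sour cream: (2 tbsp + 2 tsp = 8/3 tbsp) × 17/5 × 15 mL/tbsp = 136.0 mL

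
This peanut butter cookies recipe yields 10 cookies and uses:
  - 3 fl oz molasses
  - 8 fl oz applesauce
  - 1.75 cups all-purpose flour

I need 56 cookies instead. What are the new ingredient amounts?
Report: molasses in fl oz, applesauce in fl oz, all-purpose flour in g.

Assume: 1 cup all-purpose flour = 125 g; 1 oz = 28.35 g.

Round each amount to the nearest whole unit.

molasses: 17 fl oz; applesauce: 45 fl oz; all-purpose flour: 1225 g

Scaling factor: 56/10 = 28/5 = 5.6.
molasses: 3 fl oz × 28/5 ≈ 17 fl oz
applesauce: 8 fl oz × 28/5 ≈ 45 fl oz
all-purpose flour: 1.75 cup × 28/5 × 125 g/cup = 1225 g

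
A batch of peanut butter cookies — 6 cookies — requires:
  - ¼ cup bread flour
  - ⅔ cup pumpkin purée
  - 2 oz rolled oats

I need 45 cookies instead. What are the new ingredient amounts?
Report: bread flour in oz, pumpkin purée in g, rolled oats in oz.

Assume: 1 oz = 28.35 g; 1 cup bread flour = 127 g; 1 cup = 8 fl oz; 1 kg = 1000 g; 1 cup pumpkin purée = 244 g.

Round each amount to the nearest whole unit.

bread flour: 8 oz; pumpkin purée: 1220 g; rolled oats: 15 oz

Scaling factor: 45/6 = 15/2 = 7.5.
bread flour: 0.25 cup × 15/2 × 127 g/cup ÷ 28.35 g/oz ≈ 8 oz
pumpkin purée: 2/3 cup × 15/2 × 244 g/cup = 1220 g
rolled oats: 2 oz × 15/2 = 15 oz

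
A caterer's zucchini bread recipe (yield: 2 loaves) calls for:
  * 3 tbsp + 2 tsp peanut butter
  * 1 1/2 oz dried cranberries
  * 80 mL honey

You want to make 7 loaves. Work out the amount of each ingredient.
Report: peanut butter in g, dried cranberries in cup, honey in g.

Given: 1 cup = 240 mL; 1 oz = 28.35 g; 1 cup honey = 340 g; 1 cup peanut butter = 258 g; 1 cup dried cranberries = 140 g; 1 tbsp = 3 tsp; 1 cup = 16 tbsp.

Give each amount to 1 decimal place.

peanut butter: 206.9 g; dried cranberries: 1.1 cup; honey: 396.7 g

Scaling factor: 7/2 = 3.5.
peanut butter: (3 tbsp + 2 tsp = 11/3 tbsp) × 7/2 ÷ 16 tbsp/cup × 258 g/cup ≈ 206.9 g
dried cranberries: 1.5 oz × 7/2 × 28.35 g/oz ÷ 140 g/cup ≈ 1.1 cup
honey: 80 mL × 7/2 ÷ 240 mL/cup × 340 g/cup ≈ 396.7 g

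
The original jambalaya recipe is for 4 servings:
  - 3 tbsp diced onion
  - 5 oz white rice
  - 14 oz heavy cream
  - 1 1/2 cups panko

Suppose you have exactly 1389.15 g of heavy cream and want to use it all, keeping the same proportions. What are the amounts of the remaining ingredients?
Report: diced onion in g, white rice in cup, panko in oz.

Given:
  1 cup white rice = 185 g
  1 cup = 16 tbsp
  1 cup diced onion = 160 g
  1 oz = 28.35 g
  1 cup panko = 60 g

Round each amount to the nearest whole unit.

The original recipe has 396.9 g of heavy cream, so the scaling factor is 1389.15 ÷ 396.9 = 7/2 = 3.5.
diced onion: 3 tbsp × 7/2 ÷ 16 tbsp/cup × 160 g/cup = 105 g
white rice: 5 oz × 7/2 × 28.35 g/oz ÷ 185 g/cup ≈ 3 cup
panko: 1.5 cup × 7/2 × 60 g/cup ÷ 28.35 g/oz ≈ 11 oz

diced onion: 105 g; white rice: 3 cup; panko: 11 oz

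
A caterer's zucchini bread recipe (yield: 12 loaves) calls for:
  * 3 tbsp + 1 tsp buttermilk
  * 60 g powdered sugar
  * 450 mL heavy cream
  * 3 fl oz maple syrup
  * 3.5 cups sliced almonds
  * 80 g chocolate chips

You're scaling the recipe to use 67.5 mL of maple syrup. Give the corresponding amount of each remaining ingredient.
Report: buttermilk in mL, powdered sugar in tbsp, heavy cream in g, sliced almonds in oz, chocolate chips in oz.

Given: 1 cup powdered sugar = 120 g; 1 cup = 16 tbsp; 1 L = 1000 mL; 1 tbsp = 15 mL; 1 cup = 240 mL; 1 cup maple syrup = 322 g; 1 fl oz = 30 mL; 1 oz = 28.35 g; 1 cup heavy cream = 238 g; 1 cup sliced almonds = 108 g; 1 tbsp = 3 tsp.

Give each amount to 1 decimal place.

buttermilk: 37.5 mL; powdered sugar: 6.0 tbsp; heavy cream: 334.7 g; sliced almonds: 10.0 oz; chocolate chips: 2.1 oz

The original recipe has 90 mL of maple syrup, so the scaling factor is 67.5 ÷ 90 = 3/4 = 0.75.
buttermilk: (3 tbsp + 1 tsp = 10/3 tbsp) × 3/4 × 15 mL/tbsp = 37.5 mL
powdered sugar: 60 g × 3/4 ÷ 120 g/cup × 16 tbsp/cup = 6.0 tbsp
heavy cream: 450 mL × 3/4 ÷ 240 mL/cup × 238 g/cup ≈ 334.7 g
sliced almonds: 3.5 cup × 3/4 × 108 g/cup ÷ 28.35 g/oz = 10.0 oz
chocolate chips: 80 g × 3/4 ÷ 28.35 g/oz ≈ 2.1 oz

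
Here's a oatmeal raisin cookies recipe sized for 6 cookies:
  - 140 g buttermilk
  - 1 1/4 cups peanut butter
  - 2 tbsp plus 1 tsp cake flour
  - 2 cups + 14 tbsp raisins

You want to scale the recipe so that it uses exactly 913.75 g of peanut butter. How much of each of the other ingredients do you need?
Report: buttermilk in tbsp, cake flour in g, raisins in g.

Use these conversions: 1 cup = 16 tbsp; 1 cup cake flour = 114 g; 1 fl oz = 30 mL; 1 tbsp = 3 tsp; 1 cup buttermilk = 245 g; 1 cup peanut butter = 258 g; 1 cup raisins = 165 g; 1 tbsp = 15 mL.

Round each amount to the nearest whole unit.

The original recipe has 322.5 g of peanut butter, so the scaling factor is 913.75 ÷ 322.5 = 17/6.
buttermilk: 140 g × 17/6 ÷ 245 g/cup × 16 tbsp/cup ≈ 26 tbsp
cake flour: (2 tbsp + 1 tsp = 7/3 tbsp) × 17/6 ÷ 16 tbsp/cup × 114 g/cup ≈ 47 g
raisins: (2 cup + 14 tbsp = 2.875 cup) × 17/6 × 165 g/cup ≈ 1344 g

buttermilk: 26 tbsp; cake flour: 47 g; raisins: 1344 g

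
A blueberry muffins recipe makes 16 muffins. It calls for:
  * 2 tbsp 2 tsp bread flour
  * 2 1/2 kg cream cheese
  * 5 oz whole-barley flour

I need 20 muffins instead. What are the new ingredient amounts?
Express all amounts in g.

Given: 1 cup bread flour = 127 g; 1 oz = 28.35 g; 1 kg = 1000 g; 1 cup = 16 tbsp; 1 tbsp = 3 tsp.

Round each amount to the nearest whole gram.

bread flour: 26 g; cream cheese: 3125 g; whole-barley flour: 177 g

Scaling factor: 20/16 = 5/4 = 1.25.
bread flour: (2 tbsp + 2 tsp = 8/3 tbsp) × 5/4 ÷ 16 tbsp/cup × 127 g/cup ≈ 26 g
cream cheese: 2.5 kg × 5/4 × 1000 g/kg = 3125 g
whole-barley flour: 5 oz × 5/4 × 28.35 g/oz ≈ 177 g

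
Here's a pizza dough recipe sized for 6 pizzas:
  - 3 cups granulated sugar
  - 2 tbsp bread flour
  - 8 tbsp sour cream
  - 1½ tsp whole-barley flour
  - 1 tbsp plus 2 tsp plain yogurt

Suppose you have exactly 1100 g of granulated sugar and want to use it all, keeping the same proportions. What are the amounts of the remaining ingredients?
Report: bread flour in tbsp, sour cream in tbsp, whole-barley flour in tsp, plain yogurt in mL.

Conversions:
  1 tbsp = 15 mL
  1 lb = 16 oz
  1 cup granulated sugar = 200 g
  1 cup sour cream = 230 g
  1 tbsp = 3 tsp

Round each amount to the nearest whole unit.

bread flour: 4 tbsp; sour cream: 15 tbsp; whole-barley flour: 3 tsp; plain yogurt: 46 mL

The original recipe has 600 g of granulated sugar, so the scaling factor is 1100 ÷ 600 = 11/6.
bread flour: 2 tbsp × 11/6 ≈ 4 tbsp
sour cream: 8 tbsp × 11/6 ≈ 15 tbsp
whole-barley flour: 1.5 tsp × 11/6 ≈ 3 tsp
plain yogurt: (1 tbsp + 2 tsp = 5/3 tbsp) × 11/6 × 15 mL/tbsp ≈ 46 mL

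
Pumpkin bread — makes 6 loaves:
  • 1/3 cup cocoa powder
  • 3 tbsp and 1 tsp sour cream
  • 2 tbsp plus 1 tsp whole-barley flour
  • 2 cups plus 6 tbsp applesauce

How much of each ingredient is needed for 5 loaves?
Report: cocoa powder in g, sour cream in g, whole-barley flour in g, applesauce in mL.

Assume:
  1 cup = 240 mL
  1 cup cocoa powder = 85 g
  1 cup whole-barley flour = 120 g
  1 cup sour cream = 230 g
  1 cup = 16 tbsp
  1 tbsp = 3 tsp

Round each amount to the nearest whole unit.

Scaling factor: 5/6.
cocoa powder: 1/3 cup × 5/6 × 85 g/cup ≈ 24 g
sour cream: (3 tbsp + 1 tsp = 10/3 tbsp) × 5/6 ÷ 16 tbsp/cup × 230 g/cup ≈ 40 g
whole-barley flour: (2 tbsp + 1 tsp = 7/3 tbsp) × 5/6 ÷ 16 tbsp/cup × 120 g/cup ≈ 15 g
applesauce: (2 cup + 6 tbsp = 2.375 cup) × 5/6 × 240 mL/cup = 475 mL

cocoa powder: 24 g; sour cream: 40 g; whole-barley flour: 15 g; applesauce: 475 mL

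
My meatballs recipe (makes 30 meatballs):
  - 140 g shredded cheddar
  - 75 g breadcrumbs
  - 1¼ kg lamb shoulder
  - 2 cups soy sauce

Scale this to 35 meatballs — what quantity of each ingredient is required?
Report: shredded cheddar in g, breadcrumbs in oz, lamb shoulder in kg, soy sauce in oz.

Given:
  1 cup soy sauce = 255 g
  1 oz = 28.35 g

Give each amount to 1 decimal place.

Scaling factor: 35/30 = 7/6.
shredded cheddar: 140 g × 7/6 ≈ 163.3 g
breadcrumbs: 75 g × 7/6 ÷ 28.35 g/oz ≈ 3.1 oz
lamb shoulder: 1.25 kg × 7/6 ≈ 1.5 kg
soy sauce: 2 cup × 7/6 × 255 g/cup ÷ 28.35 g/oz ≈ 21.0 oz

shredded cheddar: 163.3 g; breadcrumbs: 3.1 oz; lamb shoulder: 1.5 kg; soy sauce: 21.0 oz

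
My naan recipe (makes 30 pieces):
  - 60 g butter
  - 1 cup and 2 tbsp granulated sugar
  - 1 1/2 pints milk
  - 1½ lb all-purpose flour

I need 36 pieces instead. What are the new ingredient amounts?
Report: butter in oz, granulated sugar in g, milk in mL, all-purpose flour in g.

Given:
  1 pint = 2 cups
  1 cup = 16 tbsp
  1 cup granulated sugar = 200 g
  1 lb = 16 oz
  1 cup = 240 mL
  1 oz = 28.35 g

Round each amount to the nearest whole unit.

butter: 3 oz; granulated sugar: 270 g; milk: 864 mL; all-purpose flour: 816 g

Scaling factor: 36/30 = 6/5 = 1.2.
butter: 60 g × 6/5 ÷ 28.35 g/oz ≈ 3 oz
granulated sugar: (1 cup + 2 tbsp = 1.125 cup) × 6/5 × 200 g/cup = 270 g
milk: 1.5 pint × 6/5 × 2 cup/pint × 240 mL/cup = 864 mL
all-purpose flour: 1.5 lb × 6/5 × 16 oz/lb × 28.35 g/oz ≈ 816 g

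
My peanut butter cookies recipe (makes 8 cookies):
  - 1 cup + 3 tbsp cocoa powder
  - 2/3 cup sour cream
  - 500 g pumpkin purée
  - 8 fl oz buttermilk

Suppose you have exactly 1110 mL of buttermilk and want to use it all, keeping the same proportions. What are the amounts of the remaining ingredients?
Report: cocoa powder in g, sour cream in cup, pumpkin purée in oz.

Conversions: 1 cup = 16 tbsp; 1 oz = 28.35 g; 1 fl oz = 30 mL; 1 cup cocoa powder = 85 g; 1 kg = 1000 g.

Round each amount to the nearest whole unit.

The original recipe has 240 mL of buttermilk, so the scaling factor is 1110 ÷ 240 = 37/8 = 4.625.
cocoa powder: (1 cup + 3 tbsp = 1.1875 cup) × 37/8 × 85 g/cup ≈ 467 g
sour cream: 2/3 cup × 37/8 ≈ 3 cup
pumpkin purée: 500 g × 37/8 ÷ 28.35 g/oz ≈ 82 oz

cocoa powder: 467 g; sour cream: 3 cup; pumpkin purée: 82 oz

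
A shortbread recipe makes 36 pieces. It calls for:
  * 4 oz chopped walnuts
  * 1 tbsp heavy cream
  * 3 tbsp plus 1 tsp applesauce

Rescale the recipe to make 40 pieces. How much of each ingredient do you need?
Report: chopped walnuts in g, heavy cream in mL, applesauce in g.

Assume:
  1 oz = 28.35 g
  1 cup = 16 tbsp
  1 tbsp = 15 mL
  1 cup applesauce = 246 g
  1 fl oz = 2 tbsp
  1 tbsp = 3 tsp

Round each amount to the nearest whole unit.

Scaling factor: 40/36 = 10/9.
chopped walnuts: 4 oz × 10/9 × 28.35 g/oz = 126 g
heavy cream: 1 tbsp × 10/9 × 15 mL/tbsp ≈ 17 mL
applesauce: (3 tbsp + 1 tsp = 10/3 tbsp) × 10/9 ÷ 16 tbsp/cup × 246 g/cup ≈ 57 g

chopped walnuts: 126 g; heavy cream: 17 mL; applesauce: 57 g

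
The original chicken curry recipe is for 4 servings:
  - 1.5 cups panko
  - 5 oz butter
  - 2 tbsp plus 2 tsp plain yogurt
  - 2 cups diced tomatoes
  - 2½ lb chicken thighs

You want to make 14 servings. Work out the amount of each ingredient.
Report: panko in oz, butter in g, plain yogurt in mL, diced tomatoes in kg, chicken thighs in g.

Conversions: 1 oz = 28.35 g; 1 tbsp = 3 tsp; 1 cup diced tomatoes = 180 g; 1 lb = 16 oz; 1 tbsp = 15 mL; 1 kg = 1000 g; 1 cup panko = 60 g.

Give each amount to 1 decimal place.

Scaling factor: 14/4 = 7/2 = 3.5.
panko: 1.5 cup × 7/2 × 60 g/cup ÷ 28.35 g/oz ≈ 11.1 oz
butter: 5 oz × 7/2 × 28.35 g/oz ≈ 496.1 g
plain yogurt: (2 tbsp + 2 tsp = 8/3 tbsp) × 7/2 × 15 mL/tbsp = 140.0 mL
diced tomatoes: 2 cup × 7/2 × 180 g/cup ÷ 1000 g/kg ≈ 1.3 kg
chicken thighs: 2.5 lb × 7/2 × 16 oz/lb × 28.35 g/oz = 3969.0 g

panko: 11.1 oz; butter: 496.1 g; plain yogurt: 140.0 mL; diced tomatoes: 1.3 kg; chicken thighs: 3969.0 g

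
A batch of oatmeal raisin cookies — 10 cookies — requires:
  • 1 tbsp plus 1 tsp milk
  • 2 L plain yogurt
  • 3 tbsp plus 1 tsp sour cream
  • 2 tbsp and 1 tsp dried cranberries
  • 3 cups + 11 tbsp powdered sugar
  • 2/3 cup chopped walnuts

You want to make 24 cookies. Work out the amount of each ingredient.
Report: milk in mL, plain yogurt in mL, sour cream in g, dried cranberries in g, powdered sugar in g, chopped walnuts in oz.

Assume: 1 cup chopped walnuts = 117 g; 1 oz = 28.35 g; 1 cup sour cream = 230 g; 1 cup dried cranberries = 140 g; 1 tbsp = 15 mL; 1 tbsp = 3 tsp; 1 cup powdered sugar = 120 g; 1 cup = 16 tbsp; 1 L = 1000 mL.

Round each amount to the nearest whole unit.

Scaling factor: 24/10 = 12/5 = 2.4.
milk: (1 tbsp + 1 tsp = 4/3 tbsp) × 12/5 × 15 mL/tbsp = 48 mL
plain yogurt: 2 L × 12/5 × 1000 mL/L = 4800 mL
sour cream: (3 tbsp + 1 tsp = 10/3 tbsp) × 12/5 ÷ 16 tbsp/cup × 230 g/cup = 115 g
dried cranberries: (2 tbsp + 1 tsp = 7/3 tbsp) × 12/5 ÷ 16 tbsp/cup × 140 g/cup = 49 g
powdered sugar: (3 cup + 11 tbsp = 3.6875 cup) × 12/5 × 120 g/cup = 1062 g
chopped walnuts: 2/3 cup × 12/5 × 117 g/cup ÷ 28.35 g/oz ≈ 7 oz

milk: 48 mL; plain yogurt: 4800 mL; sour cream: 115 g; dried cranberries: 49 g; powdered sugar: 1062 g; chopped walnuts: 7 oz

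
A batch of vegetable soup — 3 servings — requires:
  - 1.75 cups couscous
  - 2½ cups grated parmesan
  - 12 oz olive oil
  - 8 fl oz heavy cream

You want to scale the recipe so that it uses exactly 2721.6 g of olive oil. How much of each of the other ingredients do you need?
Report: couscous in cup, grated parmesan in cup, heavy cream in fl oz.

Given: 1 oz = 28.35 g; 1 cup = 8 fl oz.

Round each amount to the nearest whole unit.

The original recipe has 340.2 g of olive oil, so the scaling factor is 2721.6 ÷ 340.2 = 8.
couscous: 1.75 cup × 8 = 14 cup
grated parmesan: 2.5 cup × 8 = 20 cup
heavy cream: 8 fl oz × 8 = 64 fl oz

couscous: 14 cup; grated parmesan: 20 cup; heavy cream: 64 fl oz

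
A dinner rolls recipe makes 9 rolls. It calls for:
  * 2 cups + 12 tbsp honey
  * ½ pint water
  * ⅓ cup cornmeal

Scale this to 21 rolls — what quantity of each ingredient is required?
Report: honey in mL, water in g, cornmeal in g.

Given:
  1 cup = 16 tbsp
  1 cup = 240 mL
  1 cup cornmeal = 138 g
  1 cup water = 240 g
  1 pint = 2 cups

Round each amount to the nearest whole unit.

Scaling factor: 21/9 = 7/3.
honey: (2 cup + 12 tbsp = 2.75 cup) × 7/3 × 240 mL/cup = 1540 mL
water: 0.5 pint × 7/3 × 2 cup/pint × 240 g/cup = 560 g
cornmeal: 1/3 cup × 7/3 × 138 g/cup ≈ 107 g

honey: 1540 mL; water: 560 g; cornmeal: 107 g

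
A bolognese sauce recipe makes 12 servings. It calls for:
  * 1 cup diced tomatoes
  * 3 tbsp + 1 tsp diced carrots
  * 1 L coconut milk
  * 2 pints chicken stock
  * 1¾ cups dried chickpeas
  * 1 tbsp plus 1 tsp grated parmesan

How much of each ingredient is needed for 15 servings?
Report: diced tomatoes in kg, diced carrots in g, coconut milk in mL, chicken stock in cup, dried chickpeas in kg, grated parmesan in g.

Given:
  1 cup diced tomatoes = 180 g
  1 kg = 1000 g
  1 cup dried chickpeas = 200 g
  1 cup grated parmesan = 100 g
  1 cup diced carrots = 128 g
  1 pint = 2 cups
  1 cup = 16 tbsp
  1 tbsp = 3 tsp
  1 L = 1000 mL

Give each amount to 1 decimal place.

Scaling factor: 15/12 = 5/4 = 1.25.
diced tomatoes: 1 cup × 5/4 × 180 g/cup ÷ 1000 g/kg ≈ 0.2 kg
diced carrots: (3 tbsp + 1 tsp = 10/3 tbsp) × 5/4 ÷ 16 tbsp/cup × 128 g/cup ≈ 33.3 g
coconut milk: 1 L × 5/4 × 1000 mL/L = 1250.0 mL
chicken stock: 2 pint × 5/4 × 2 cup/pint = 5.0 cup
dried chickpeas: 1.75 cup × 5/4 × 200 g/cup ÷ 1000 g/kg ≈ 0.4 kg
grated parmesan: (1 tbsp + 1 tsp = 4/3 tbsp) × 5/4 ÷ 16 tbsp/cup × 100 g/cup ≈ 10.4 g

diced tomatoes: 0.2 kg; diced carrots: 33.3 g; coconut milk: 1250.0 mL; chicken stock: 5.0 cup; dried chickpeas: 0.4 kg; grated parmesan: 10.4 g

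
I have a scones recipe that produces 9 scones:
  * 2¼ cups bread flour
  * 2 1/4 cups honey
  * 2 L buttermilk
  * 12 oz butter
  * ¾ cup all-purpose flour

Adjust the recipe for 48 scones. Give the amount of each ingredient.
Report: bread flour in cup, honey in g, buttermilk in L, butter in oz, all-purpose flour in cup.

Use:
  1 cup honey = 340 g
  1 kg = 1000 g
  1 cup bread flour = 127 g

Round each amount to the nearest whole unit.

bread flour: 12 cup; honey: 4080 g; buttermilk: 11 L; butter: 64 oz; all-purpose flour: 4 cup

Scaling factor: 48/9 = 16/3.
bread flour: 2.25 cup × 16/3 = 12 cup
honey: 2.25 cup × 16/3 × 340 g/cup = 4080 g
buttermilk: 2 L × 16/3 ≈ 11 L
butter: 12 oz × 16/3 = 64 oz
all-purpose flour: 0.75 cup × 16/3 = 4 cup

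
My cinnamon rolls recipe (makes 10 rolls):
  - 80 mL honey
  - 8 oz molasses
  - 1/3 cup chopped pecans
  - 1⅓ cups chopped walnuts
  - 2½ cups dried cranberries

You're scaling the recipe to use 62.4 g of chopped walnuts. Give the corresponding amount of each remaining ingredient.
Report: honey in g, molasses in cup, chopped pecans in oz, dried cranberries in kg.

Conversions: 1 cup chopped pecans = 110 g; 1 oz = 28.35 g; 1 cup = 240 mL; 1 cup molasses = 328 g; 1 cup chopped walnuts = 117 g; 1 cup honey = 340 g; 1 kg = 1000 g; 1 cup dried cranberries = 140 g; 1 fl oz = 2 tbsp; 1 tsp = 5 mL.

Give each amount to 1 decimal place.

honey: 45.3 g; molasses: 0.3 cup; chopped pecans: 0.5 oz; dried cranberries: 0.1 kg

The original recipe has 156 g of chopped walnuts, so the scaling factor is 62.4 ÷ 156 = 2/5 = 0.4.
honey: 80 mL × 2/5 ÷ 240 mL/cup × 340 g/cup ≈ 45.3 g
molasses: 8 oz × 2/5 × 28.35 g/oz ÷ 328 g/cup ≈ 0.3 cup
chopped pecans: 1/3 cup × 2/5 × 110 g/cup ÷ 28.35 g/oz ≈ 0.5 oz
dried cranberries: 2.5 cup × 2/5 × 140 g/cup ÷ 1000 g/kg ≈ 0.1 kg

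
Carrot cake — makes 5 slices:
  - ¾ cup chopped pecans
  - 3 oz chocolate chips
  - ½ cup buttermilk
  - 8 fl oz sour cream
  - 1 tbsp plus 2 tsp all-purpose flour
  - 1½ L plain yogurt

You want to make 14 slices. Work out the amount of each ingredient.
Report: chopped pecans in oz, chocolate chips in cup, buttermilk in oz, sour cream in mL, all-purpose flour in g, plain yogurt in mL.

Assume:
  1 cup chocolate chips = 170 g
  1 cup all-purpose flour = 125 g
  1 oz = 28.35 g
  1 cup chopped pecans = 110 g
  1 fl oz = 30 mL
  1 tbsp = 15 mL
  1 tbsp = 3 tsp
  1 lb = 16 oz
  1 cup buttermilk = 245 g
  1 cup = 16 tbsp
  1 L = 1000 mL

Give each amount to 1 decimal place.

Scaling factor: 14/5 = 2.8.
chopped pecans: 0.75 cup × 14/5 × 110 g/cup ÷ 28.35 g/oz ≈ 8.1 oz
chocolate chips: 3 oz × 14/5 × 28.35 g/oz ÷ 170 g/cup ≈ 1.4 cup
buttermilk: 0.5 cup × 14/5 × 245 g/cup ÷ 28.35 g/oz ≈ 12.1 oz
sour cream: 8 fl oz × 14/5 × 30 mL/fl oz = 672.0 mL
all-purpose flour: (1 tbsp + 2 tsp = 5/3 tbsp) × 14/5 ÷ 16 tbsp/cup × 125 g/cup ≈ 36.5 g
plain yogurt: 1.5 L × 14/5 × 1000 mL/L = 4200.0 mL

chopped pecans: 8.1 oz; chocolate chips: 1.4 cup; buttermilk: 12.1 oz; sour cream: 672.0 mL; all-purpose flour: 36.5 g; plain yogurt: 4200.0 mL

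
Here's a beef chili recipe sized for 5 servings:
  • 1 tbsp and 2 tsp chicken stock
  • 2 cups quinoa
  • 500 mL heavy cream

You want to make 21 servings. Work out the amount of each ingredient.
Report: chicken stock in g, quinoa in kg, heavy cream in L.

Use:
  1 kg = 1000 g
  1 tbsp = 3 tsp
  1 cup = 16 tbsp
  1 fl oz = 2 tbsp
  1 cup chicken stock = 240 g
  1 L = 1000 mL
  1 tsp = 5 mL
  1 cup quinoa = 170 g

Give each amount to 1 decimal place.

Scaling factor: 21/5 = 4.2.
chicken stock: (1 tbsp + 2 tsp = 5/3 tbsp) × 21/5 ÷ 16 tbsp/cup × 240 g/cup = 105.0 g
quinoa: 2 cup × 21/5 × 170 g/cup ÷ 1000 g/kg ≈ 1.4 kg
heavy cream: 500 mL × 21/5 ÷ 1000 mL/L = 2.1 L

chicken stock: 105.0 g; quinoa: 1.4 kg; heavy cream: 2.1 L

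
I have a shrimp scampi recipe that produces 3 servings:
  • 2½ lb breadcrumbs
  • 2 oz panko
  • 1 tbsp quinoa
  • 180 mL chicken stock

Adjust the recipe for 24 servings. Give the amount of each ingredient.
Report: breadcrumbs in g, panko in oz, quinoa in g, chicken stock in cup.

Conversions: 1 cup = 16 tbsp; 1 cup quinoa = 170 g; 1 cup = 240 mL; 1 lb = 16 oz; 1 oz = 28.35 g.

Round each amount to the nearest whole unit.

Scaling factor: 24/3 = 8.
breadcrumbs: 2.5 lb × 8 × 16 oz/lb × 28.35 g/oz = 9072 g
panko: 2 oz × 8 = 16 oz
quinoa: 1 tbsp × 8 ÷ 16 tbsp/cup × 170 g/cup = 85 g
chicken stock: 180 mL × 8 ÷ 240 mL/cup = 6 cup

breadcrumbs: 9072 g; panko: 16 oz; quinoa: 85 g; chicken stock: 6 cup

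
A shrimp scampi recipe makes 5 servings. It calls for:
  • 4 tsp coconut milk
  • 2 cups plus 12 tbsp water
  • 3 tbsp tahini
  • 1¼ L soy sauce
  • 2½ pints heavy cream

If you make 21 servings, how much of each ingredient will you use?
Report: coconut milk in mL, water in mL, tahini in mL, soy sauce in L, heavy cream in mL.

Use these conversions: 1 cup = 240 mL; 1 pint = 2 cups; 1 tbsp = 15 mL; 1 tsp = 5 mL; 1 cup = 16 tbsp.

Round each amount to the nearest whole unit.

coconut milk: 84 mL; water: 2772 mL; tahini: 189 mL; soy sauce: 5 L; heavy cream: 5040 mL

Scaling factor: 21/5 = 4.2.
coconut milk: 4 tsp × 21/5 × 5 mL/tsp = 84 mL
water: (2 cup + 12 tbsp = 2.75 cup) × 21/5 × 240 mL/cup = 2772 mL
tahini: 3 tbsp × 21/5 × 15 mL/tbsp = 189 mL
soy sauce: 1.25 L × 21/5 ≈ 5 L
heavy cream: 2.5 pint × 21/5 × 2 cup/pint × 240 mL/cup = 5040 mL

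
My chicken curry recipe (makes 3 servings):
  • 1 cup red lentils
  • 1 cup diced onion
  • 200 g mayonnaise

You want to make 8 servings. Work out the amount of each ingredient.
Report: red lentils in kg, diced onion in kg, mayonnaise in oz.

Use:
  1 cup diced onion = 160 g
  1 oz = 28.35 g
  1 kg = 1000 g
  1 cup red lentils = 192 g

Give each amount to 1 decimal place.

red lentils: 0.5 kg; diced onion: 0.4 kg; mayonnaise: 18.8 oz

Scaling factor: 8/3.
red lentils: 1 cup × 8/3 × 192 g/cup ÷ 1000 g/kg ≈ 0.5 kg
diced onion: 1 cup × 8/3 × 160 g/cup ÷ 1000 g/kg ≈ 0.4 kg
mayonnaise: 200 g × 8/3 ÷ 28.35 g/oz ≈ 18.8 oz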